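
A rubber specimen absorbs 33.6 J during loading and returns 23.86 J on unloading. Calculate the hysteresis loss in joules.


Hysteresis loss = loading - unloading
= 33.6 - 23.86
= 9.74 J

9.74 J


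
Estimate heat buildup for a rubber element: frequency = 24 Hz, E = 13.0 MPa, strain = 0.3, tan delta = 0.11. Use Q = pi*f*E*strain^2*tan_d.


Q = pi * f * E * strain^2 * tan_d
= pi * 24 * 13.0 * 0.3^2 * 0.11
= pi * 24 * 13.0 * 0.0900 * 0.11
= 9.7038

Q = 9.7038


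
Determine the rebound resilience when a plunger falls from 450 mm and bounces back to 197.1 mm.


Resilience = h_rebound / h_drop * 100
= 197.1 / 450 * 100
= 43.8%

43.8%


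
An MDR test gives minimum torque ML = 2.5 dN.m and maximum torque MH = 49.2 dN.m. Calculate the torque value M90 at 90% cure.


M90 = ML + 0.9 * (MH - ML)
M90 = 2.5 + 0.9 * (49.2 - 2.5)
M90 = 2.5 + 0.9 * 46.7
M90 = 44.53 dN.m

44.53 dN.m


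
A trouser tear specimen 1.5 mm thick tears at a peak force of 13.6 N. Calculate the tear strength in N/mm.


Tear strength = force / thickness
= 13.6 / 1.5
= 9.07 N/mm

9.07 N/mm


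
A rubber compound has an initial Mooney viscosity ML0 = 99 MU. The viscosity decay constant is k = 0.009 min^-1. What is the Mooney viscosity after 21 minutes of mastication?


ML = ML0 * exp(-k * t)
ML = 99 * exp(-0.009 * 21)
ML = 99 * 0.8278
ML = 81.95 MU

81.95 MU


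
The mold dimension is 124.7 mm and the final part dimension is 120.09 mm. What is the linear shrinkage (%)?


Shrinkage = (mold - part) / mold * 100
= (124.7 - 120.09) / 124.7 * 100
= 4.61 / 124.7 * 100
= 3.7%

3.7%


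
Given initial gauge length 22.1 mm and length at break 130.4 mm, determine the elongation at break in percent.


Elongation = (Lf - L0) / L0 * 100
= (130.4 - 22.1) / 22.1 * 100
= 108.3 / 22.1 * 100
= 490.0%

490.0%


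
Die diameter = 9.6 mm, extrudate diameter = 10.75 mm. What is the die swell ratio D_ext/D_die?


Die swell ratio = D_extrudate / D_die
= 10.75 / 9.6
= 1.12

Die swell = 1.12


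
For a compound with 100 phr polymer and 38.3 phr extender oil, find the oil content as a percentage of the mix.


Oil % = oil / (100 + oil) * 100
= 38.3 / (100 + 38.3) * 100
= 38.3 / 138.3 * 100
= 27.69%

27.69%


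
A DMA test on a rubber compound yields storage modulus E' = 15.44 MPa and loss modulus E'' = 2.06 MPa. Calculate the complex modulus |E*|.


|E*| = sqrt(E'^2 + E''^2)
= sqrt(15.44^2 + 2.06^2)
= sqrt(238.3936 + 4.2436)
= 15.577 MPa

15.577 MPa


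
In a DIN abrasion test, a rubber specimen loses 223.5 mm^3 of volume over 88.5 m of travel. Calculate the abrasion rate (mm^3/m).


Rate = volume_loss / distance
= 223.5 / 88.5
= 2.525 mm^3/m

2.525 mm^3/m


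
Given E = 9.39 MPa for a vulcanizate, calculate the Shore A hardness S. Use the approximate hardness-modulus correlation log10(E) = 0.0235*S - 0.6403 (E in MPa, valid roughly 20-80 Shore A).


log10(E) = 0.0235*S - 0.6403  =>  S = (log10(E) + 0.6403) / 0.0235
log10(9.39) = 0.972666
S = (0.972666 + 0.6403) / 0.0235 = 1.612966 / 0.0235
S = 68.6

Shore A = 68.6


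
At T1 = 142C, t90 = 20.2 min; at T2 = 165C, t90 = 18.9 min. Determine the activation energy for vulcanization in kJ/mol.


T1 = 415.15 K, T2 = 438.15 K
1/T1 - 1/T2 = 1.2644e-04
ln(t1/t2) = ln(20.2/18.9) = 0.0665
Ea = 8.314 * 0.0665 / 1.2644e-04 = 4373.8787 J/mol
Ea = 4.37 kJ/mol

4.37 kJ/mol


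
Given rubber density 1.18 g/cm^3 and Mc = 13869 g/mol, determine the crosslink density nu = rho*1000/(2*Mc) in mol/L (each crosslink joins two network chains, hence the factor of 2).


nu = rho * 1000 / (2 * Mc)
nu = 1.18 * 1000 / (2 * 13869)
nu = 1180.0 / 27738
nu = 0.0425 mol/L

0.0425 mol/L


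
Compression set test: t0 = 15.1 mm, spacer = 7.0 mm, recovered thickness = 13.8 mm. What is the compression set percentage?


CS = (t0 - recovered) / (t0 - ts) * 100
= (15.1 - 13.8) / (15.1 - 7.0) * 100
= 1.3 / 8.1 * 100
= 16.0%

16.0%


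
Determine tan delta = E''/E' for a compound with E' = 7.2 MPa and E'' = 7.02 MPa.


tan delta = E'' / E'
= 7.02 / 7.2
= 0.975

tan delta = 0.975


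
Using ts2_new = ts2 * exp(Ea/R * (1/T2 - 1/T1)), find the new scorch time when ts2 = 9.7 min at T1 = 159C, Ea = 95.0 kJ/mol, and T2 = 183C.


Convert temperatures: T1 = 159 + 273.15 = 432.15 K, T2 = 183 + 273.15 = 456.15 K
ts2_new = 9.7 * exp(95000 / 8.314 * (1/456.15 - 1/432.15))
1/T2 - 1/T1 = -1.2175e-04
ts2_new = 2.41 min

2.41 min


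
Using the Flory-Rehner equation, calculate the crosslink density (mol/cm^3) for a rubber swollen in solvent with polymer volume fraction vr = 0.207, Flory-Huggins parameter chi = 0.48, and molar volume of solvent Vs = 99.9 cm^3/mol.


ln(1 - vr) = ln(1 - 0.207) = -0.2319
Numerator = -((-0.2319) + 0.207 + 0.48 * 0.207^2) = 0.0044
Denominator = 99.9 * (0.207^(1/3) - 0.207/2) = 48.7560
nu = 0.0044 / 48.7560 = 8.9518e-05 mol/cm^3

8.9518e-05 mol/cm^3


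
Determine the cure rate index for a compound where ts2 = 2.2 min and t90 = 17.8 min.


CRI = 100 / (t90 - ts2)
= 100 / (17.8 - 2.2)
= 100 / 15.6
= 6.41 min^-1

6.41 min^-1


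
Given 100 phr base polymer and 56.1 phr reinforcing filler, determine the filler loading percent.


Filler % = filler / (rubber + filler) * 100
= 56.1 / (100 + 56.1) * 100
= 56.1 / 156.1 * 100
= 35.94%

35.94%


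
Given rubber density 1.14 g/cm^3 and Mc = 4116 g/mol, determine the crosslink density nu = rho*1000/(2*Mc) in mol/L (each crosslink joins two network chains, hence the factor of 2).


nu = rho * 1000 / (2 * Mc)
nu = 1.14 * 1000 / (2 * 4116)
nu = 1140.0 / 8232
nu = 0.1385 mol/L

0.1385 mol/L


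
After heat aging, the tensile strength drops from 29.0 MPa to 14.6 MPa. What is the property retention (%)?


Retention = aged / original * 100
= 14.6 / 29.0 * 100
= 50.3%

50.3%


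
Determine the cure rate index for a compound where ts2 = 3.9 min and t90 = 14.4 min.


CRI = 100 / (t90 - ts2)
= 100 / (14.4 - 3.9)
= 100 / 10.5
= 9.52 min^-1

9.52 min^-1


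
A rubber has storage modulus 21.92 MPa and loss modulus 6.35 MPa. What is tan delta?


tan delta = E'' / E'
= 6.35 / 21.92
= 0.2897

tan delta = 0.2897


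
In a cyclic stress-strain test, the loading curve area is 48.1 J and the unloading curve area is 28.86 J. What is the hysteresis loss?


Hysteresis loss = loading - unloading
= 48.1 - 28.86
= 19.24 J

19.24 J


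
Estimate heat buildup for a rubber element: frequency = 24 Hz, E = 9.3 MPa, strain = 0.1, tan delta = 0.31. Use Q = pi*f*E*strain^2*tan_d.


Q = pi * f * E * strain^2 * tan_d
= pi * 24 * 9.3 * 0.1^2 * 0.31
= pi * 24 * 9.3 * 0.0100 * 0.31
= 2.1737

Q = 2.1737


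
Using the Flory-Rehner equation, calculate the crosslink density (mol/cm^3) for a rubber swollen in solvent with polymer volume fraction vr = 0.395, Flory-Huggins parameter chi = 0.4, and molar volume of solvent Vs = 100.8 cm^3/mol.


ln(1 - vr) = ln(1 - 0.395) = -0.5025
Numerator = -((-0.5025) + 0.395 + 0.4 * 0.395^2) = 0.0451
Denominator = 100.8 * (0.395^(1/3) - 0.395/2) = 54.0513
nu = 0.0451 / 54.0513 = 8.3470e-04 mol/cm^3

8.3470e-04 mol/cm^3


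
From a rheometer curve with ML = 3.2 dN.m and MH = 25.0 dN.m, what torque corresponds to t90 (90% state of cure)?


M90 = ML + 0.9 * (MH - ML)
M90 = 3.2 + 0.9 * (25.0 - 3.2)
M90 = 3.2 + 0.9 * 21.8
M90 = 22.82 dN.m

22.82 dN.m


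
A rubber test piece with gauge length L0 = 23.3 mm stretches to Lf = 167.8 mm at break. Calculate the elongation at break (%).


Elongation = (Lf - L0) / L0 * 100
= (167.8 - 23.3) / 23.3 * 100
= 144.5 / 23.3 * 100
= 620.2%

620.2%


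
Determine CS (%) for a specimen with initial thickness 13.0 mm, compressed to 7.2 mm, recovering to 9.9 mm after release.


CS = (t0 - recovered) / (t0 - ts) * 100
= (13.0 - 9.9) / (13.0 - 7.2) * 100
= 3.1 / 5.8 * 100
= 53.4%

53.4%


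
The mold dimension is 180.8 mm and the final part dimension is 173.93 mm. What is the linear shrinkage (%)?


Shrinkage = (mold - part) / mold * 100
= (180.8 - 173.93) / 180.8 * 100
= 6.87 / 180.8 * 100
= 3.8%

3.8%


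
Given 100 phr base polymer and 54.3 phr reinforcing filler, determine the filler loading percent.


Filler % = filler / (rubber + filler) * 100
= 54.3 / (100 + 54.3) * 100
= 54.3 / 154.3 * 100
= 35.19%

35.19%


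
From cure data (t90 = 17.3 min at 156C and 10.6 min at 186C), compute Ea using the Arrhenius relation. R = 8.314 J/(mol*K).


T1 = 429.15 K, T2 = 459.15 K
1/T1 - 1/T2 = 1.5225e-04
ln(t1/t2) = ln(17.3/10.6) = 0.4899
Ea = 8.314 * 0.4899 / 1.5225e-04 = 26749.6313 J/mol
Ea = 26.75 kJ/mol

26.75 kJ/mol


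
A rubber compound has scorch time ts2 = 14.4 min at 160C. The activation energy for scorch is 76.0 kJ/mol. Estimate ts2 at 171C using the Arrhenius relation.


Convert temperatures: T1 = 160 + 273.15 = 433.15 K, T2 = 171 + 273.15 = 444.15 K
ts2_new = 14.4 * exp(76000 / 8.314 * (1/444.15 - 1/433.15))
1/T2 - 1/T1 = -5.7177e-05
ts2_new = 8.54 min

8.54 min


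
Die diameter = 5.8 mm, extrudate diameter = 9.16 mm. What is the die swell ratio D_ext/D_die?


Die swell ratio = D_extrudate / D_die
= 9.16 / 5.8
= 1.579

Die swell = 1.579


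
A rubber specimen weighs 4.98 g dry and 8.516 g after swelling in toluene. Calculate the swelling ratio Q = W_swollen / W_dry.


Q = W_swollen / W_dry
Q = 8.516 / 4.98
Q = 1.71

Q = 1.71


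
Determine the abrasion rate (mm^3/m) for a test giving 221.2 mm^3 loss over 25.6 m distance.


Rate = volume_loss / distance
= 221.2 / 25.6
= 8.641 mm^3/m

8.641 mm^3/m


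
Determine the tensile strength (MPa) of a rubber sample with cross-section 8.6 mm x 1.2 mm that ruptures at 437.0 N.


Area = width * thickness = 8.6 * 1.2 = 10.32 mm^2
TS = force / area = 437.0 / 10.32 = 42.34 MPa

42.34 MPa


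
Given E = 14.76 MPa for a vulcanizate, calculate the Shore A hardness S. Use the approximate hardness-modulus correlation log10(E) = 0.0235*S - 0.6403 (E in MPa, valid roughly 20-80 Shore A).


log10(E) = 0.0235*S - 0.6403  =>  S = (log10(E) + 0.6403) / 0.0235
log10(14.76) = 1.169086
S = (1.169086 + 0.6403) / 0.0235 = 1.809386 / 0.0235
S = 77.0

Shore A = 77.0


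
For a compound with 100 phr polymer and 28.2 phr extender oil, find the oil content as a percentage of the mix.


Oil % = oil / (100 + oil) * 100
= 28.2 / (100 + 28.2) * 100
= 28.2 / 128.2 * 100
= 22.0%

22.0%


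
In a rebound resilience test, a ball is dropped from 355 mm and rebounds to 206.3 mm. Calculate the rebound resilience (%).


Resilience = h_rebound / h_drop * 100
= 206.3 / 355 * 100
= 58.1%

58.1%


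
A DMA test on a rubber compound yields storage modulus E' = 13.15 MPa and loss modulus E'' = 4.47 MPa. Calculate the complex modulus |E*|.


|E*| = sqrt(E'^2 + E''^2)
= sqrt(13.15^2 + 4.47^2)
= sqrt(172.9225 + 19.9809)
= 13.889 MPa

13.889 MPa


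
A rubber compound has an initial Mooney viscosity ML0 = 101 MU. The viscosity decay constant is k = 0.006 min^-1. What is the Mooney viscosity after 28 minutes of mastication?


ML = ML0 * exp(-k * t)
ML = 101 * exp(-0.006 * 28)
ML = 101 * 0.8454
ML = 85.38 MU

85.38 MU


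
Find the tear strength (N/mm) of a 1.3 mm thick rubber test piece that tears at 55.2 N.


Tear strength = force / thickness
= 55.2 / 1.3
= 42.46 N/mm

42.46 N/mm


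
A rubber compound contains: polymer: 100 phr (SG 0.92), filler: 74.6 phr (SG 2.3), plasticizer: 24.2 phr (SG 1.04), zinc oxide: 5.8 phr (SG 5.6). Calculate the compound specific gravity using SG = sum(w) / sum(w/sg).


Sum of weights = 204.6
Volume contributions:
  polymer: 100/0.92 = 108.6957
  filler: 74.6/2.3 = 32.4348
  plasticizer: 24.2/1.04 = 23.2692
  zinc oxide: 5.8/5.6 = 1.0357
Sum of volumes = 165.4354
SG = 204.6 / 165.4354 = 1.237

SG = 1.237


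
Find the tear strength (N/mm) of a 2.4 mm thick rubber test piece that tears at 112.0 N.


Tear strength = force / thickness
= 112.0 / 2.4
= 46.67 N/mm

46.67 N/mm


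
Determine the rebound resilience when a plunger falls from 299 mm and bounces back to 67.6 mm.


Resilience = h_rebound / h_drop * 100
= 67.6 / 299 * 100
= 22.6%

22.6%


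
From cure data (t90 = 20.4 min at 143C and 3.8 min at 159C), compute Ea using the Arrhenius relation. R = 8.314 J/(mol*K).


T1 = 416.15 K, T2 = 432.15 K
1/T1 - 1/T2 = 8.8968e-05
ln(t1/t2) = ln(20.4/3.8) = 1.6805
Ea = 8.314 * 1.6805 / 8.8968e-05 = 157044.1323 J/mol
Ea = 157.04 kJ/mol

157.04 kJ/mol


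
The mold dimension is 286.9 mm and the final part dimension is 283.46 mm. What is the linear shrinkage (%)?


Shrinkage = (mold - part) / mold * 100
= (286.9 - 283.46) / 286.9 * 100
= 3.44 / 286.9 * 100
= 1.2%

1.2%


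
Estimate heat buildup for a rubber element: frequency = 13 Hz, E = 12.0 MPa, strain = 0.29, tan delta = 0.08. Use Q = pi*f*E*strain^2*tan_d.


Q = pi * f * E * strain^2 * tan_d
= pi * 13 * 12.0 * 0.29^2 * 0.08
= pi * 13 * 12.0 * 0.0841 * 0.08
= 3.2973

Q = 3.2973


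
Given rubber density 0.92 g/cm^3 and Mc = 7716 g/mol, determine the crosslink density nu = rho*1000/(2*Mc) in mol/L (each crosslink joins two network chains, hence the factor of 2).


nu = rho * 1000 / (2 * Mc)
nu = 0.92 * 1000 / (2 * 7716)
nu = 920.0 / 15432
nu = 0.0596 mol/L

0.0596 mol/L


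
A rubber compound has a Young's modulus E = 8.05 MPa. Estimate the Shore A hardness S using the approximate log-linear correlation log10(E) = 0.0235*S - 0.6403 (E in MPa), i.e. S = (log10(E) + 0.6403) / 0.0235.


log10(E) = 0.0235*S - 0.6403  =>  S = (log10(E) + 0.6403) / 0.0235
log10(8.05) = 0.905796
S = (0.905796 + 0.6403) / 0.0235 = 1.546096 / 0.0235
S = 65.8

Shore A = 65.8


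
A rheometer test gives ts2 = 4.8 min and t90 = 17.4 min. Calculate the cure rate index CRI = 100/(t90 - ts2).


CRI = 100 / (t90 - ts2)
= 100 / (17.4 - 4.8)
= 100 / 12.6
= 7.94 min^-1

7.94 min^-1


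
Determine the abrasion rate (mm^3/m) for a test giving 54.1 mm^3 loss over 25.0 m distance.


Rate = volume_loss / distance
= 54.1 / 25.0
= 2.164 mm^3/m

2.164 mm^3/m


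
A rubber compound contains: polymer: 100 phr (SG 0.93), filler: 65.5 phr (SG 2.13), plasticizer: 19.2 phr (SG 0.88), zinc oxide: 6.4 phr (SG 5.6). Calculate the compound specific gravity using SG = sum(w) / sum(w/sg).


Sum of weights = 191.1
Volume contributions:
  polymer: 100/0.93 = 107.5269
  filler: 65.5/2.13 = 30.7512
  plasticizer: 19.2/0.88 = 21.8182
  zinc oxide: 6.4/5.6 = 1.1429
Sum of volumes = 161.2391
SG = 191.1 / 161.2391 = 1.185

SG = 1.185


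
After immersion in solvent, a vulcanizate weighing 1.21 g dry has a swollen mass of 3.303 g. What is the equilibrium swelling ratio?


Q = W_swollen / W_dry
Q = 3.303 / 1.21
Q = 2.73

Q = 2.73


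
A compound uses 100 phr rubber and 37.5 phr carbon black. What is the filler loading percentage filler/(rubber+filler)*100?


Filler % = filler / (rubber + filler) * 100
= 37.5 / (100 + 37.5) * 100
= 37.5 / 137.5 * 100
= 27.27%

27.27%


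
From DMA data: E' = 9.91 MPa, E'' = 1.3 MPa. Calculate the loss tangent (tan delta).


tan delta = E'' / E'
= 1.3 / 9.91
= 0.1312

tan delta = 0.1312


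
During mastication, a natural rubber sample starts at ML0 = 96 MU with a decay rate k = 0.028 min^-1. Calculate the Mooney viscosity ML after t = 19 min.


ML = ML0 * exp(-k * t)
ML = 96 * exp(-0.028 * 19)
ML = 96 * 0.5874
ML = 56.39 MU

56.39 MU


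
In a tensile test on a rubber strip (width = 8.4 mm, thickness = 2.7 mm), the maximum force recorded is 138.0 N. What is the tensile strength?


Area = width * thickness = 8.4 * 2.7 = 22.68 mm^2
TS = force / area = 138.0 / 22.68 = 6.08 MPa

6.08 MPa


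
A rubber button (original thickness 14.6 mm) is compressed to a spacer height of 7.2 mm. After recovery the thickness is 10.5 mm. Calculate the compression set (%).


CS = (t0 - recovered) / (t0 - ts) * 100
= (14.6 - 10.5) / (14.6 - 7.2) * 100
= 4.1 / 7.4 * 100
= 55.4%

55.4%


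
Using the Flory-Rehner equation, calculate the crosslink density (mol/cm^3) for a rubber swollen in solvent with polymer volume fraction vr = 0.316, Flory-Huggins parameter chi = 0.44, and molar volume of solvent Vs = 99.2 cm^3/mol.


ln(1 - vr) = ln(1 - 0.316) = -0.3798
Numerator = -((-0.3798) + 0.316 + 0.44 * 0.316^2) = 0.0199
Denominator = 99.2 * (0.316^(1/3) - 0.316/2) = 51.8943
nu = 0.0199 / 51.8943 = 3.8271e-04 mol/cm^3

3.8271e-04 mol/cm^3


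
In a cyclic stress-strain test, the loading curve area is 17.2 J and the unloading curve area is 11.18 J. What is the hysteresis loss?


Hysteresis loss = loading - unloading
= 17.2 - 11.18
= 6.02 J

6.02 J


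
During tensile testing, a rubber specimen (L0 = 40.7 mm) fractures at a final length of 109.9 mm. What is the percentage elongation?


Elongation = (Lf - L0) / L0 * 100
= (109.9 - 40.7) / 40.7 * 100
= 69.2 / 40.7 * 100
= 170.0%

170.0%


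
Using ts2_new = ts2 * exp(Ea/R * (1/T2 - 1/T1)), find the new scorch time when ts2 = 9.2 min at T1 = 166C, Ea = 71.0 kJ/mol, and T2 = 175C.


Convert temperatures: T1 = 166 + 273.15 = 439.15 K, T2 = 175 + 273.15 = 448.15 K
ts2_new = 9.2 * exp(71000 / 8.314 * (1/448.15 - 1/439.15))
1/T2 - 1/T1 = -4.5731e-05
ts2_new = 6.23 min

6.23 min


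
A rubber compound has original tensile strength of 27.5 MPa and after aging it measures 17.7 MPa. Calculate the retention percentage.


Retention = aged / original * 100
= 17.7 / 27.5 * 100
= 64.4%

64.4%


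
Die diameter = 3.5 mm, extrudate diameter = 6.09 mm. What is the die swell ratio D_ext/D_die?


Die swell ratio = D_extrudate / D_die
= 6.09 / 3.5
= 1.74

Die swell = 1.74


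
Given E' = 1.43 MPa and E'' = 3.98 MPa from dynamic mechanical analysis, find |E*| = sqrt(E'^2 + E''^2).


|E*| = sqrt(E'^2 + E''^2)
= sqrt(1.43^2 + 3.98^2)
= sqrt(2.0449 + 15.8404)
= 4.229 MPa

4.229 MPa


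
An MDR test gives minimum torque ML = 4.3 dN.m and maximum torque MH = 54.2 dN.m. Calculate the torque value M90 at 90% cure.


M90 = ML + 0.9 * (MH - ML)
M90 = 4.3 + 0.9 * (54.2 - 4.3)
M90 = 4.3 + 0.9 * 49.9
M90 = 49.21 dN.m

49.21 dN.m


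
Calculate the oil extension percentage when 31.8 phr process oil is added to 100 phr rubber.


Oil % = oil / (100 + oil) * 100
= 31.8 / (100 + 31.8) * 100
= 31.8 / 131.8 * 100
= 24.13%

24.13%


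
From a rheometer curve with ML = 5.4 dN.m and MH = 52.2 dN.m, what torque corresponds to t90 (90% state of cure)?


M90 = ML + 0.9 * (MH - ML)
M90 = 5.4 + 0.9 * (52.2 - 5.4)
M90 = 5.4 + 0.9 * 46.8
M90 = 47.52 dN.m

47.52 dN.m


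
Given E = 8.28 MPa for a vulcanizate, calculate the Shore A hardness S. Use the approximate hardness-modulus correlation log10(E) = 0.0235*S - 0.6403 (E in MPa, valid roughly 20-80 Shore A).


log10(E) = 0.0235*S - 0.6403  =>  S = (log10(E) + 0.6403) / 0.0235
log10(8.28) = 0.918030
S = (0.918030 + 0.6403) / 0.0235 = 1.558330 / 0.0235
S = 66.3

Shore A = 66.3


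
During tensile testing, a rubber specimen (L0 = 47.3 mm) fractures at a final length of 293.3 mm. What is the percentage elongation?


Elongation = (Lf - L0) / L0 * 100
= (293.3 - 47.3) / 47.3 * 100
= 246.0 / 47.3 * 100
= 520.1%

520.1%


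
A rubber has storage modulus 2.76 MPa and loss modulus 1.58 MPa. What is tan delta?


tan delta = E'' / E'
= 1.58 / 2.76
= 0.5725

tan delta = 0.5725


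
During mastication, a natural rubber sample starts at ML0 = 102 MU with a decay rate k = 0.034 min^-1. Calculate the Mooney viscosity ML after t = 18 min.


ML = ML0 * exp(-k * t)
ML = 102 * exp(-0.034 * 18)
ML = 102 * 0.5423
ML = 55.31 MU

55.31 MU


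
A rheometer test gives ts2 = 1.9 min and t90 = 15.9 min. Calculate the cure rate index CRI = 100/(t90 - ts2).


CRI = 100 / (t90 - ts2)
= 100 / (15.9 - 1.9)
= 100 / 14.0
= 7.14 min^-1

7.14 min^-1


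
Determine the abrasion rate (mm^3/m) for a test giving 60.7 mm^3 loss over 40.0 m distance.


Rate = volume_loss / distance
= 60.7 / 40.0
= 1.518 mm^3/m

1.518 mm^3/m


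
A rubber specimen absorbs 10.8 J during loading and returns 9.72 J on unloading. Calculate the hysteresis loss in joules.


Hysteresis loss = loading - unloading
= 10.8 - 9.72
= 1.08 J

1.08 J


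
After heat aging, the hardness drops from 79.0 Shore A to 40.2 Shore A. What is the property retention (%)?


Retention = aged / original * 100
= 40.2 / 79.0 * 100
= 50.9%

50.9%


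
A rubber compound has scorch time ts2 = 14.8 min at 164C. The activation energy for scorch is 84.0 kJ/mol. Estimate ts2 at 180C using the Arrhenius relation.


Convert temperatures: T1 = 164 + 273.15 = 437.15 K, T2 = 180 + 273.15 = 453.15 K
ts2_new = 14.8 * exp(84000 / 8.314 * (1/453.15 - 1/437.15))
1/T2 - 1/T1 = -8.0770e-05
ts2_new = 6.54 min

6.54 min


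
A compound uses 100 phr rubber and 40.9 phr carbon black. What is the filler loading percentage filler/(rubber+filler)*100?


Filler % = filler / (rubber + filler) * 100
= 40.9 / (100 + 40.9) * 100
= 40.9 / 140.9 * 100
= 29.03%

29.03%


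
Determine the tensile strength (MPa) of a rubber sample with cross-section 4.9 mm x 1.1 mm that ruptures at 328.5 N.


Area = width * thickness = 4.9 * 1.1 = 5.39 mm^2
TS = force / area = 328.5 / 5.39 = 60.95 MPa

60.95 MPa


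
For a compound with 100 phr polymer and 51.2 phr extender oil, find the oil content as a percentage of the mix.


Oil % = oil / (100 + oil) * 100
= 51.2 / (100 + 51.2) * 100
= 51.2 / 151.2 * 100
= 33.86%

33.86%


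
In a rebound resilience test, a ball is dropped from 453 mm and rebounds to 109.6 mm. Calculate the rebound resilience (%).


Resilience = h_rebound / h_drop * 100
= 109.6 / 453 * 100
= 24.2%

24.2%


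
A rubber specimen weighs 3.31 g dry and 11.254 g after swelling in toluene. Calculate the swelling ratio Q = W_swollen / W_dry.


Q = W_swollen / W_dry
Q = 11.254 / 3.31
Q = 3.4

Q = 3.4


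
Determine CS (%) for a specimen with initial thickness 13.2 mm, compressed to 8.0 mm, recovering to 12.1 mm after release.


CS = (t0 - recovered) / (t0 - ts) * 100
= (13.2 - 12.1) / (13.2 - 8.0) * 100
= 1.1 / 5.2 * 100
= 21.2%

21.2%


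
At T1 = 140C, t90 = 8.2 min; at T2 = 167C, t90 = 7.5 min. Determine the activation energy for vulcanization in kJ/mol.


T1 = 413.15 K, T2 = 440.15 K
1/T1 - 1/T2 = 1.4848e-04
ln(t1/t2) = ln(8.2/7.5) = 0.0892
Ea = 8.314 * 0.0892 / 1.4848e-04 = 4996.5603 J/mol
Ea = 5.0 kJ/mol

5.0 kJ/mol


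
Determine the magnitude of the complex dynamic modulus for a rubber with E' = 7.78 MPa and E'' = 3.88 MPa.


|E*| = sqrt(E'^2 + E''^2)
= sqrt(7.78^2 + 3.88^2)
= sqrt(60.5284 + 15.0544)
= 8.694 MPa

8.694 MPa


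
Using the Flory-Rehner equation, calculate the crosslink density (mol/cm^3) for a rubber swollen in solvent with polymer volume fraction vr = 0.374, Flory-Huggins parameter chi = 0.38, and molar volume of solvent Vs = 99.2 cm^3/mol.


ln(1 - vr) = ln(1 - 0.374) = -0.4684
Numerator = -((-0.4684) + 0.374 + 0.38 * 0.374^2) = 0.0413
Denominator = 99.2 * (0.374^(1/3) - 0.374/2) = 52.9215
nu = 0.0413 / 52.9215 = 7.7949e-04 mol/cm^3

7.7949e-04 mol/cm^3


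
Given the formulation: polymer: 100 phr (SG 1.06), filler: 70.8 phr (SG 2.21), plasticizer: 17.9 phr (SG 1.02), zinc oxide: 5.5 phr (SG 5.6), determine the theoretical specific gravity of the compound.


Sum of weights = 194.2
Volume contributions:
  polymer: 100/1.06 = 94.3396
  filler: 70.8/2.21 = 32.0362
  plasticizer: 17.9/1.02 = 17.5490
  zinc oxide: 5.5/5.6 = 0.9821
Sum of volumes = 144.9070
SG = 194.2 / 144.9070 = 1.34

SG = 1.34


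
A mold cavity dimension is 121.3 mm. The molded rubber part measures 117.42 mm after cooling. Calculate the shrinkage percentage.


Shrinkage = (mold - part) / mold * 100
= (121.3 - 117.42) / 121.3 * 100
= 3.88 / 121.3 * 100
= 3.2%

3.2%


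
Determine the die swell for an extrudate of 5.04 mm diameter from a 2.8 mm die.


Die swell ratio = D_extrudate / D_die
= 5.04 / 2.8
= 1.8

Die swell = 1.8


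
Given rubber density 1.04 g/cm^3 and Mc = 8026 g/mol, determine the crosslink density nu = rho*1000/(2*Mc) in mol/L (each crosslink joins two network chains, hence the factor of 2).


nu = rho * 1000 / (2 * Mc)
nu = 1.04 * 1000 / (2 * 8026)
nu = 1040.0 / 16052
nu = 0.0648 mol/L

0.0648 mol/L


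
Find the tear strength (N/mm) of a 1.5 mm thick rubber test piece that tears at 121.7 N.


Tear strength = force / thickness
= 121.7 / 1.5
= 81.13 N/mm

81.13 N/mm


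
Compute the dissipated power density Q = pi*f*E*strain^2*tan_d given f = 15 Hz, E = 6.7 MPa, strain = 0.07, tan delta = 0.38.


Q = pi * f * E * strain^2 * tan_d
= pi * 15 * 6.7 * 0.07^2 * 0.38
= pi * 15 * 6.7 * 0.0049 * 0.38
= 0.5879

Q = 0.5879


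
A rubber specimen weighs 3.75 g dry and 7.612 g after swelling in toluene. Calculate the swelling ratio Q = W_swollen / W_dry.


Q = W_swollen / W_dry
Q = 7.612 / 3.75
Q = 2.03

Q = 2.03


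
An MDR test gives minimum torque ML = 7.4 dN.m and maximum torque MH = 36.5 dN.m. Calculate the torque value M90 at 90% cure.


M90 = ML + 0.9 * (MH - ML)
M90 = 7.4 + 0.9 * (36.5 - 7.4)
M90 = 7.4 + 0.9 * 29.1
M90 = 33.59 dN.m

33.59 dN.m


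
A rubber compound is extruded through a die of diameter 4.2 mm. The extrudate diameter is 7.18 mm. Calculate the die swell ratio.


Die swell ratio = D_extrudate / D_die
= 7.18 / 4.2
= 1.71

Die swell = 1.71


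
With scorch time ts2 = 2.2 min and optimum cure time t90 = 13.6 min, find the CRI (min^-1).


CRI = 100 / (t90 - ts2)
= 100 / (13.6 - 2.2)
= 100 / 11.4
= 8.77 min^-1

8.77 min^-1


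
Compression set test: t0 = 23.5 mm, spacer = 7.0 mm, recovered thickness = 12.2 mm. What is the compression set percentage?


CS = (t0 - recovered) / (t0 - ts) * 100
= (23.5 - 12.2) / (23.5 - 7.0) * 100
= 11.3 / 16.5 * 100
= 68.5%

68.5%


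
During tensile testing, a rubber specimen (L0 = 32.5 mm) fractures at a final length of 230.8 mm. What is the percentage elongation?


Elongation = (Lf - L0) / L0 * 100
= (230.8 - 32.5) / 32.5 * 100
= 198.3 / 32.5 * 100
= 610.2%

610.2%


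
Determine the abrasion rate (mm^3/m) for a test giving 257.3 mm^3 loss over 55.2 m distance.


Rate = volume_loss / distance
= 257.3 / 55.2
= 4.661 mm^3/m

4.661 mm^3/m


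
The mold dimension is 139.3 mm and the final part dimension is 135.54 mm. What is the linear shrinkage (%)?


Shrinkage = (mold - part) / mold * 100
= (139.3 - 135.54) / 139.3 * 100
= 3.76 / 139.3 * 100
= 2.7%

2.7%


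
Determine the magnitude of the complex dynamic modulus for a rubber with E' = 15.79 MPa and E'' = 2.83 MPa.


|E*| = sqrt(E'^2 + E''^2)
= sqrt(15.79^2 + 2.83^2)
= sqrt(249.3241 + 8.0089)
= 16.042 MPa

16.042 MPa


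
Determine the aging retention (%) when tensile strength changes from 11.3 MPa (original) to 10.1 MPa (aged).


Retention = aged / original * 100
= 10.1 / 11.3 * 100
= 89.4%

89.4%


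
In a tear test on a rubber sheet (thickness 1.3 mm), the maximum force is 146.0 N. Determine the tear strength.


Tear strength = force / thickness
= 146.0 / 1.3
= 112.31 N/mm

112.31 N/mm


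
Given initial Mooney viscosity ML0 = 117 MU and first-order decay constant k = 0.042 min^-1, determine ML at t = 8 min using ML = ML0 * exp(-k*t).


ML = ML0 * exp(-k * t)
ML = 117 * exp(-0.042 * 8)
ML = 117 * 0.7146
ML = 83.61 MU

83.61 MU


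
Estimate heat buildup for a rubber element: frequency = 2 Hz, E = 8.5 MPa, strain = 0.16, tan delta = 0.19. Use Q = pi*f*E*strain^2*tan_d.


Q = pi * f * E * strain^2 * tan_d
= pi * 2 * 8.5 * 0.16^2 * 0.19
= pi * 2 * 8.5 * 0.0256 * 0.19
= 0.2598

Q = 0.2598


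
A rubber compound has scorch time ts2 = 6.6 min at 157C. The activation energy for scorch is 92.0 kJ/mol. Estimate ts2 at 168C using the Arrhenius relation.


Convert temperatures: T1 = 157 + 273.15 = 430.15 K, T2 = 168 + 273.15 = 441.15 K
ts2_new = 6.6 * exp(92000 / 8.314 * (1/441.15 - 1/430.15))
1/T2 - 1/T1 = -5.7968e-05
ts2_new = 3.48 min

3.48 min


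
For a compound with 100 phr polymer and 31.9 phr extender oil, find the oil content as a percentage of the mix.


Oil % = oil / (100 + oil) * 100
= 31.9 / (100 + 31.9) * 100
= 31.9 / 131.9 * 100
= 24.18%

24.18%


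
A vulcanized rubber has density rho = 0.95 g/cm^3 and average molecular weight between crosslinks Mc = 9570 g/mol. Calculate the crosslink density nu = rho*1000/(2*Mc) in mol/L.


nu = rho * 1000 / (2 * Mc)
nu = 0.95 * 1000 / (2 * 9570)
nu = 950.0 / 19140
nu = 0.0496 mol/L

0.0496 mol/L


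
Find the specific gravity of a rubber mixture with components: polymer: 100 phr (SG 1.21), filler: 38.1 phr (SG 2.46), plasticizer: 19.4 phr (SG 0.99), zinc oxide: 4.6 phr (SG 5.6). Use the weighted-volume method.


Sum of weights = 162.1
Volume contributions:
  polymer: 100/1.21 = 82.6446
  filler: 38.1/2.46 = 15.4878
  plasticizer: 19.4/0.99 = 19.5960
  zinc oxide: 4.6/5.6 = 0.8214
Sum of volumes = 118.5498
SG = 162.1 / 118.5498 = 1.367

SG = 1.367


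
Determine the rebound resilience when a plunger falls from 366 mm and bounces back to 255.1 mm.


Resilience = h_rebound / h_drop * 100
= 255.1 / 366 * 100
= 69.7%

69.7%


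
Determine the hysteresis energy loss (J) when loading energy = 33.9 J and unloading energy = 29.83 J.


Hysteresis loss = loading - unloading
= 33.9 - 29.83
= 4.07 J

4.07 J


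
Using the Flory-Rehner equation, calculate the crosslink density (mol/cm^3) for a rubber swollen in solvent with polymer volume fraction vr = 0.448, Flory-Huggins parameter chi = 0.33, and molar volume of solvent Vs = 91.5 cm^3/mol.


ln(1 - vr) = ln(1 - 0.448) = -0.5942
Numerator = -((-0.5942) + 0.448 + 0.33 * 0.448^2) = 0.0800
Denominator = 91.5 * (0.448^(1/3) - 0.448/2) = 49.5173
nu = 0.0800 / 49.5173 = 0.0016 mol/cm^3

0.0016 mol/cm^3


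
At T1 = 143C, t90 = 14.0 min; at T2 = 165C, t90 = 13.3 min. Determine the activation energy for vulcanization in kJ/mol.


T1 = 416.15 K, T2 = 438.15 K
1/T1 - 1/T2 = 1.2066e-04
ln(t1/t2) = ln(14.0/13.3) = 0.0513
Ea = 8.314 * 0.0513 / 1.2066e-04 = 3534.4403 J/mol
Ea = 3.53 kJ/mol

3.53 kJ/mol


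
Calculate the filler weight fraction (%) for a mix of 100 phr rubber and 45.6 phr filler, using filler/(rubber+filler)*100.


Filler % = filler / (rubber + filler) * 100
= 45.6 / (100 + 45.6) * 100
= 45.6 / 145.6 * 100
= 31.32%

31.32%


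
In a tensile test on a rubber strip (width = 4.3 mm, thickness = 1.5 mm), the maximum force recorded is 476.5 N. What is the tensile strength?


Area = width * thickness = 4.3 * 1.5 = 6.45 mm^2
TS = force / area = 476.5 / 6.45 = 73.88 MPa

73.88 MPa


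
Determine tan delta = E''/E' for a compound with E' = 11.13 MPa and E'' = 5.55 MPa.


tan delta = E'' / E'
= 5.55 / 11.13
= 0.4987

tan delta = 0.4987


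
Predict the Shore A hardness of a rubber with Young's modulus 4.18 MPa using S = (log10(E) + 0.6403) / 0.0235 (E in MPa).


log10(E) = 0.0235*S - 0.6403  =>  S = (log10(E) + 0.6403) / 0.0235
log10(4.18) = 0.621176
S = (0.621176 + 0.6403) / 0.0235 = 1.261476 / 0.0235
S = 53.7

Shore A = 53.7


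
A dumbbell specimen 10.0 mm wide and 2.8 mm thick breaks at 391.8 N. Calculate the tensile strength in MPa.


Area = width * thickness = 10.0 * 2.8 = 28.0 mm^2
TS = force / area = 391.8 / 28.0 = 13.99 MPa

13.99 MPa


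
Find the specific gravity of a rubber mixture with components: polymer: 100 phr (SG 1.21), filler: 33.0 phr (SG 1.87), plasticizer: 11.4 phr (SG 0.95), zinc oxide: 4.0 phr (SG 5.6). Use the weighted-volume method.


Sum of weights = 148.4
Volume contributions:
  polymer: 100/1.21 = 82.6446
  filler: 33.0/1.87 = 17.6471
  plasticizer: 11.4/0.95 = 12.0000
  zinc oxide: 4.0/5.6 = 0.7143
Sum of volumes = 113.0060
SG = 148.4 / 113.0060 = 1.313

SG = 1.313


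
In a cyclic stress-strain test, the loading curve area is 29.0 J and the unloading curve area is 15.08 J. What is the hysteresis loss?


Hysteresis loss = loading - unloading
= 29.0 - 15.08
= 13.92 J

13.92 J


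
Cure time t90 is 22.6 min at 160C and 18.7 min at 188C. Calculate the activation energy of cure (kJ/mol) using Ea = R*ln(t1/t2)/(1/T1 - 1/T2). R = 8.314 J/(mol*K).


T1 = 433.15 K, T2 = 461.15 K
1/T1 - 1/T2 = 1.4018e-04
ln(t1/t2) = ln(22.6/18.7) = 0.1894
Ea = 8.314 * 0.1894 / 1.4018e-04 = 11234.9976 J/mol
Ea = 11.23 kJ/mol

11.23 kJ/mol


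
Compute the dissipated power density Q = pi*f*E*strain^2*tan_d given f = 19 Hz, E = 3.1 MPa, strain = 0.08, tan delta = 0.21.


Q = pi * f * E * strain^2 * tan_d
= pi * 19 * 3.1 * 0.08^2 * 0.21
= pi * 19 * 3.1 * 0.0064 * 0.21
= 0.2487

Q = 0.2487


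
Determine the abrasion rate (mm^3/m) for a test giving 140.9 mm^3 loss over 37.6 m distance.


Rate = volume_loss / distance
= 140.9 / 37.6
= 3.747 mm^3/m

3.747 mm^3/m


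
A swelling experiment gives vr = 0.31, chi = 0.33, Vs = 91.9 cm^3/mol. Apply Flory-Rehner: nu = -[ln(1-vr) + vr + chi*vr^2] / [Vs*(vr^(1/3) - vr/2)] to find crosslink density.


ln(1 - vr) = ln(1 - 0.31) = -0.3711
Numerator = -((-0.3711) + 0.31 + 0.33 * 0.31^2) = 0.0294
Denominator = 91.9 * (0.31^(1/3) - 0.31/2) = 47.9525
nu = 0.0294 / 47.9525 = 6.1208e-04 mol/cm^3

6.1208e-04 mol/cm^3


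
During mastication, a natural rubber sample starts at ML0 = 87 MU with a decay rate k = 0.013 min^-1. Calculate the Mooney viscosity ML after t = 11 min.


ML = ML0 * exp(-k * t)
ML = 87 * exp(-0.013 * 11)
ML = 87 * 0.8668
ML = 75.41 MU

75.41 MU


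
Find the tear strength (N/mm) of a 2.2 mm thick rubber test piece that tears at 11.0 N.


Tear strength = force / thickness
= 11.0 / 2.2
= 5.0 N/mm

5.0 N/mm


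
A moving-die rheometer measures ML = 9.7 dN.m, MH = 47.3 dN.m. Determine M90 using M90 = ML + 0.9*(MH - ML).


M90 = ML + 0.9 * (MH - ML)
M90 = 9.7 + 0.9 * (47.3 - 9.7)
M90 = 9.7 + 0.9 * 37.6
M90 = 43.54 dN.m

43.54 dN.m


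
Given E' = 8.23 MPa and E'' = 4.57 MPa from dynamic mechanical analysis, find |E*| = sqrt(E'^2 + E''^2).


|E*| = sqrt(E'^2 + E''^2)
= sqrt(8.23^2 + 4.57^2)
= sqrt(67.7329 + 20.8849)
= 9.414 MPa

9.414 MPa


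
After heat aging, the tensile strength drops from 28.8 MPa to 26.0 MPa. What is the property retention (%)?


Retention = aged / original * 100
= 26.0 / 28.8 * 100
= 90.3%

90.3%


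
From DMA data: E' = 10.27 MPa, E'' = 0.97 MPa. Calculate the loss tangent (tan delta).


tan delta = E'' / E'
= 0.97 / 10.27
= 0.0944

tan delta = 0.0944


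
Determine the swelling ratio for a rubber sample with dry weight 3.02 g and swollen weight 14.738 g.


Q = W_swollen / W_dry
Q = 14.738 / 3.02
Q = 4.88

Q = 4.88


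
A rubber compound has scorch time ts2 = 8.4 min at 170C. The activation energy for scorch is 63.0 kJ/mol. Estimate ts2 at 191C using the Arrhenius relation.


Convert temperatures: T1 = 170 + 273.15 = 443.15 K, T2 = 191 + 273.15 = 464.15 K
ts2_new = 8.4 * exp(63000 / 8.314 * (1/464.15 - 1/443.15))
1/T2 - 1/T1 = -1.0210e-04
ts2_new = 3.88 min

3.88 min


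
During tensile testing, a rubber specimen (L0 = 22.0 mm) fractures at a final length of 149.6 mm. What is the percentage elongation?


Elongation = (Lf - L0) / L0 * 100
= (149.6 - 22.0) / 22.0 * 100
= 127.6 / 22.0 * 100
= 580.0%

580.0%


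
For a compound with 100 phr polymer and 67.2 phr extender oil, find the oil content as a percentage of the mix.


Oil % = oil / (100 + oil) * 100
= 67.2 / (100 + 67.2) * 100
= 67.2 / 167.2 * 100
= 40.19%

40.19%


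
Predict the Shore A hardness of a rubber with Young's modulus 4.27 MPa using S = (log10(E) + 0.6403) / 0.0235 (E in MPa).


log10(E) = 0.0235*S - 0.6403  =>  S = (log10(E) + 0.6403) / 0.0235
log10(4.27) = 0.630428
S = (0.630428 + 0.6403) / 0.0235 = 1.270728 / 0.0235
S = 54.1

Shore A = 54.1


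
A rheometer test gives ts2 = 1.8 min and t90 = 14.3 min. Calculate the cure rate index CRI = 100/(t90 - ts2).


CRI = 100 / (t90 - ts2)
= 100 / (14.3 - 1.8)
= 100 / 12.5
= 8.0 min^-1

8.0 min^-1


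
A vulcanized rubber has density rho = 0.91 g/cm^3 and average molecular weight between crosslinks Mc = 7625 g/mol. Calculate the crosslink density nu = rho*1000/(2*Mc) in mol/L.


nu = rho * 1000 / (2 * Mc)
nu = 0.91 * 1000 / (2 * 7625)
nu = 910.0 / 15250
nu = 0.0597 mol/L

0.0597 mol/L


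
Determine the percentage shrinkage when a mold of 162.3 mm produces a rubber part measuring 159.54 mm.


Shrinkage = (mold - part) / mold * 100
= (162.3 - 159.54) / 162.3 * 100
= 2.76 / 162.3 * 100
= 1.7%

1.7%


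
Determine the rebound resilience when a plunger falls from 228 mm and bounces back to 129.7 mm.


Resilience = h_rebound / h_drop * 100
= 129.7 / 228 * 100
= 56.9%

56.9%


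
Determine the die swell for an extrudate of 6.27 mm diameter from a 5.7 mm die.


Die swell ratio = D_extrudate / D_die
= 6.27 / 5.7
= 1.1

Die swell = 1.1


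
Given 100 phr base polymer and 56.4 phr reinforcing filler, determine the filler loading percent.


Filler % = filler / (rubber + filler) * 100
= 56.4 / (100 + 56.4) * 100
= 56.4 / 156.4 * 100
= 36.06%

36.06%


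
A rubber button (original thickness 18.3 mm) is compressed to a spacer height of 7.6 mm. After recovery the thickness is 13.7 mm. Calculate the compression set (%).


CS = (t0 - recovered) / (t0 - ts) * 100
= (18.3 - 13.7) / (18.3 - 7.6) * 100
= 4.6 / 10.7 * 100
= 43.0%

43.0%


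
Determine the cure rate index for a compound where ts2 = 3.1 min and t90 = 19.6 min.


CRI = 100 / (t90 - ts2)
= 100 / (19.6 - 3.1)
= 100 / 16.5
= 6.06 min^-1

6.06 min^-1


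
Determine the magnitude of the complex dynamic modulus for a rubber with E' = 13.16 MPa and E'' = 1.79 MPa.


|E*| = sqrt(E'^2 + E''^2)
= sqrt(13.16^2 + 1.79^2)
= sqrt(173.1856 + 3.2041)
= 13.281 MPa

13.281 MPa


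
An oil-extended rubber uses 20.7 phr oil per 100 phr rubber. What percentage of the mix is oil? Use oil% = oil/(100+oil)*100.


Oil % = oil / (100 + oil) * 100
= 20.7 / (100 + 20.7) * 100
= 20.7 / 120.7 * 100
= 17.15%

17.15%


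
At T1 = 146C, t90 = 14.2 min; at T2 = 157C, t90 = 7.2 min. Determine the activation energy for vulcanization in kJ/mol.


T1 = 419.15 K, T2 = 430.15 K
1/T1 - 1/T2 = 6.1010e-05
ln(t1/t2) = ln(14.2/7.2) = 0.6792
Ea = 8.314 * 0.6792 / 6.1010e-05 = 92550.6413 J/mol
Ea = 92.55 kJ/mol

92.55 kJ/mol


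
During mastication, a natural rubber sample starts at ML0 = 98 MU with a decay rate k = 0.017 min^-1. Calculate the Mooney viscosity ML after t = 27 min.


ML = ML0 * exp(-k * t)
ML = 98 * exp(-0.017 * 27)
ML = 98 * 0.6319
ML = 61.93 MU

61.93 MU


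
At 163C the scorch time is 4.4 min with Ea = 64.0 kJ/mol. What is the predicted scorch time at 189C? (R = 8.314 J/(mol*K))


Convert temperatures: T1 = 163 + 273.15 = 436.15 K, T2 = 189 + 273.15 = 462.15 K
ts2_new = 4.4 * exp(64000 / 8.314 * (1/462.15 - 1/436.15))
1/T2 - 1/T1 = -1.2899e-04
ts2_new = 1.63 min

1.63 min


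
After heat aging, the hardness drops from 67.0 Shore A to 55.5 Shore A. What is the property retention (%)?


Retention = aged / original * 100
= 55.5 / 67.0 * 100
= 82.8%

82.8%


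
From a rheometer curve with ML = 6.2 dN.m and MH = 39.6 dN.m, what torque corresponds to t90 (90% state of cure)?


M90 = ML + 0.9 * (MH - ML)
M90 = 6.2 + 0.9 * (39.6 - 6.2)
M90 = 6.2 + 0.9 * 33.4
M90 = 36.26 dN.m

36.26 dN.m


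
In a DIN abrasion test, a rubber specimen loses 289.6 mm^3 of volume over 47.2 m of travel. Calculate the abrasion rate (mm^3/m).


Rate = volume_loss / distance
= 289.6 / 47.2
= 6.136 mm^3/m

6.136 mm^3/m


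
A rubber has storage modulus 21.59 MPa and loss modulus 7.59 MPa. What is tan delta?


tan delta = E'' / E'
= 7.59 / 21.59
= 0.3516

tan delta = 0.3516


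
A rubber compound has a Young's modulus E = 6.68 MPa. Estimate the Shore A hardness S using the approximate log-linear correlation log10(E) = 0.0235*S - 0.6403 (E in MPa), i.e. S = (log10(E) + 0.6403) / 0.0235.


log10(E) = 0.0235*S - 0.6403  =>  S = (log10(E) + 0.6403) / 0.0235
log10(6.68) = 0.824776
S = (0.824776 + 0.6403) / 0.0235 = 1.465076 / 0.0235
S = 62.3

Shore A = 62.3
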